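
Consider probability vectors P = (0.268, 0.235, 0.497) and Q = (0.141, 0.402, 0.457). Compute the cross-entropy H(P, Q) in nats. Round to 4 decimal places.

H(P,Q) = −Σ p·ln q.
  −0.268·ln(0.141) = 0.52501
  −0.235·ln(0.402) = 0.21416
  −0.497·ln(0.457) = 0.38919
H(P,Q) = 1.1284 nats.

1.1284 nats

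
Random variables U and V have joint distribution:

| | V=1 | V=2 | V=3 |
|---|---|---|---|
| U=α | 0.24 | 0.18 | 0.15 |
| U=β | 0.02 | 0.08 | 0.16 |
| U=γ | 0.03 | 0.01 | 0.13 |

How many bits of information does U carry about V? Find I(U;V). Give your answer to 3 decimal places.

0.173 bits

Marginals: p(U) = (0.5700, 0.2600, 0.1700), p(V) = (0.2900, 0.2700, 0.4400).
I(U;V) = Σ p(x,y)·log₂[p(x,y)/(p(x)p(y))].
  (α,1): 0.24·log₂(1.4519) = 0.1291
  (α,2): 0.18·log₂(1.1696) = 0.0407
  (α,3): 0.15·log₂(0.5981) = -0.1112
  (β,1): 0.02·log₂(0.2653) = -0.0383
  (β,2): 0.08·log₂(1.1396) = 0.0151
  (β,3): 0.16·log₂(1.3986) = 0.0774
  (γ,1): 0.03·log₂(0.6085) = -0.0215
  (γ,2): 0.01·log₂(0.2179) = -0.0220
  (γ,3): 0.13·log₂(1.7380) = 0.1037
Sum = 0.173 bits.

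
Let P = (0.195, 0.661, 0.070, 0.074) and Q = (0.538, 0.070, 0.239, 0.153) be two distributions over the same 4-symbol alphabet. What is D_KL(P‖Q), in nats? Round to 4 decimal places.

D(P‖Q) = Σ p·ln(p/q).
  0.195·ln(0.195/0.538) = -0.19790
  0.661·ln(0.661/0.070) = 1.48412
  0.070·ln(0.070/0.239) = -0.08596
  0.074·ln(0.074/0.153) = -0.05375
D(P‖Q) = 1.1465 nats.

1.1465 nats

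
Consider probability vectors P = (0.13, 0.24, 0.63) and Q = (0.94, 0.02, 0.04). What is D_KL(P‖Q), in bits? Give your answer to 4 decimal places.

D(P‖Q) = Σ p·log₂(p/q).
  0.13·log₂(0.13/0.94) = -0.37104
  0.24·log₂(0.24/0.02) = 0.86039
  0.63·log₂(0.63/0.04) = 2.50569
D(P‖Q) = 2.9950 bits.

2.9950 bits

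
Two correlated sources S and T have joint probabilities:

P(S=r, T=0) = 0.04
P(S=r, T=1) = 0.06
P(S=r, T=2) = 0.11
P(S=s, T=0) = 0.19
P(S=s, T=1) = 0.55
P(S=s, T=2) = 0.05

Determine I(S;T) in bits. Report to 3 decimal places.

0.162 bits

Marginals: p(S) = (0.2100, 0.7900), p(T) = (0.2300, 0.6100, 0.1600).
I(S;T) = H(S) + H(T) − H(S,T).
H(S) = 0.7415, H(T) = 1.3457, H(S,T) = 1.9253.
I(S;T) = 0.7415 + 1.3457 − 1.9253 = 0.162 bits.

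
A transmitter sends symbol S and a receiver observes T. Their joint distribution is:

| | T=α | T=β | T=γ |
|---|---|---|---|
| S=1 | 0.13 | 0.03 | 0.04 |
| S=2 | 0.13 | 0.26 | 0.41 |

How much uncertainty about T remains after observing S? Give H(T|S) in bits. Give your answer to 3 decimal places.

Chain rule: H(T|S) = H(S,T) − H(S).
Marginals: p(S) = (0.2000, 0.8000), p(T) = (0.2600, 0.2900, 0.4500).
H(S,T) = 2.1355 bits; H(S) = 0.7219 bits.
H(T|S) = 2.1355 − 0.7219 = 1.414 bits.

1.414 bits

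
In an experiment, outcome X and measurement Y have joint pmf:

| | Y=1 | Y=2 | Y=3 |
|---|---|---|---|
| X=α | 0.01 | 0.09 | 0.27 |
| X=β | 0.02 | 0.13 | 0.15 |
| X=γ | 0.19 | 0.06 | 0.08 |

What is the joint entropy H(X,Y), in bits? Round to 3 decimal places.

H(X,Y) = −Σ p(x,y)·log₂ p(x,y) over all 9 cells.
  cell (α,1): −0.01·log₂0.01 = 0.0664
  cell (α,2): −0.09·log₂0.09 = 0.3127
  cell (α,3): −0.27·log₂0.27 = 0.5100
  cell (β,1): −0.02·log₂0.02 = 0.1129
  cell (β,2): −0.13·log₂0.13 = 0.3826
  cell (β,3): −0.15·log₂0.15 = 0.4105
  cell (γ,1): −0.19·log₂0.19 = 0.4552
  cell (γ,2): −0.06·log₂0.06 = 0.2435
  cell (γ,3): −0.08·log₂0.08 = 0.2915
Sum = 2.785 bits.

2.785 bits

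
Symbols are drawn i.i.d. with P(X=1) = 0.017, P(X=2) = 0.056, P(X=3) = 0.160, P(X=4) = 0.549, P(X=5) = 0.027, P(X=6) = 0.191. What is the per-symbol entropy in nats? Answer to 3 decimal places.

1.267 nats

H(X) = −Σ p·ln p.
  −(0.017)·ln(0.017) = 0.0693
  −(0.056)·ln(0.056) = 0.1614
  −(0.160)·ln(0.160) = 0.2932
  −(0.549)·ln(0.549) = 0.3292
  −(0.027)·ln(0.027) = 0.0975
  −(0.191)·ln(0.191) = 0.3162
Sum: 0.0693 + 0.1614 + 0.2932 + 0.3292 + 0.0975 + 0.3162 = 1.267 nats.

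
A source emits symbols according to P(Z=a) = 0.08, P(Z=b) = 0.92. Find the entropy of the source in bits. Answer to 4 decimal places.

0.4022 bits

H(Z) = −Σ p·log₂ p.
  −(0.08)·log₂(0.08) = 0.29151
  −(0.92)·log₂(0.92) = 0.11067
Sum: 0.29151 + 0.11067 = 0.4022 bits.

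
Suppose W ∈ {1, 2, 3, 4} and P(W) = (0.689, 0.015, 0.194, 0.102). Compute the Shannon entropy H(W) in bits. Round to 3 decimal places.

1.256 bits

H(W) = −Σ p·log₂ p.
  −(0.689)·log₂(0.689) = 0.3703
  −(0.015)·log₂(0.015) = 0.0909
  −(0.194)·log₂(0.194) = 0.4590
  −(0.102)·log₂(0.102) = 0.3359
Sum: 0.3703 + 0.0909 + 0.4590 + 0.3359 = 1.256 bits.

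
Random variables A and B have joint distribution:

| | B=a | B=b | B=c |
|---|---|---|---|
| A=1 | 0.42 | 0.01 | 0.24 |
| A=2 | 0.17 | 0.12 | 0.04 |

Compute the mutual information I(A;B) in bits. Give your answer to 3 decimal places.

0.187 bits

Marginals: p(A) = (0.6700, 0.3300), p(B) = (0.5900, 0.1300, 0.2800).
I(A;B) = H(A) + H(B) − H(A,B).
H(A) = 0.9149, H(B) = 1.3460, H(A,B) = 2.0736.
I(A;B) = 0.9149 + 1.3460 − 2.0736 = 0.187 bits.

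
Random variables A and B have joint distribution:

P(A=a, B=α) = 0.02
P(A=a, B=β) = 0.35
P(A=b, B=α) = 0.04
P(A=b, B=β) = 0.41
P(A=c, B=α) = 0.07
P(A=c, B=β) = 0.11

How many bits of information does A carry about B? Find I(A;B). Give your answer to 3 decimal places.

0.077 bits

Marginals: p(A) = (0.3700, 0.4500, 0.1800), p(B) = (0.1300, 0.8700).
I(A;B) = Σ p(x,y)·log₂[p(x,y)/(p(x)p(y))].
  (a,α): 0.02·log₂(0.4158) = -0.0253
  (a,β): 0.35·log₂(1.0873) = 0.0423
  (b,α): 0.04·log₂(0.6838) = -0.0219
  (b,β): 0.41·log₂(1.0473) = 0.0273
  (c,α): 0.07·log₂(2.9915) = 0.1107
  (c,β): 0.11·log₂(0.7024) = -0.0561
Sum = 0.077 bits.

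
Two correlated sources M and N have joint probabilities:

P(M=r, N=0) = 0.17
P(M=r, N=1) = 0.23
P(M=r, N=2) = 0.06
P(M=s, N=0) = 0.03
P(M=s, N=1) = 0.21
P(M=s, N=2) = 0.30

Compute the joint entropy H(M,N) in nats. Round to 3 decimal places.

1.602 nats

H(M,N) = −Σ p(x,y)·ln p(x,y) over all 6 cells.
  cell (r,0): −0.17·ln0.17 = 0.3012
  cell (r,1): −0.23·ln0.23 = 0.3380
  cell (r,2): −0.06·ln0.06 = 0.1688
  cell (s,0): −0.03·ln0.03 = 0.1052
  cell (s,1): −0.21·ln0.21 = 0.3277
  cell (s,2): −0.30·ln0.30 = 0.3612
Sum = 1.602 nats.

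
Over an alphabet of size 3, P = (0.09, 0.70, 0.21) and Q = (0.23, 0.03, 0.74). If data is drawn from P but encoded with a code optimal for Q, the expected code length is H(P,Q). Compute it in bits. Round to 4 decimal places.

H(P,Q) = −Σ p·log₂ q.
  −0.09·log₂(0.23) = 0.19083
  −0.70·log₂(0.03) = 3.54123
  −0.21·log₂(0.74) = 0.09122
H(P,Q) = 3.8233 bits.

3.8233 bits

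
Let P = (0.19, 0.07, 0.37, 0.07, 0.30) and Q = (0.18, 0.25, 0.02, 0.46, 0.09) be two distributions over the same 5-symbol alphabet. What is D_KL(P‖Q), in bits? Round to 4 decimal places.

1.7747 bits

D(P‖Q) = Σ p·log₂(p/q).
  0.19·log₂(0.19/0.18) = 0.01482
  0.07·log₂(0.07/0.25) = -0.12856
  0.37·log₂(0.37/0.02) = 1.55750
  0.07·log₂(0.07/0.46) = -0.19013
  0.30·log₂(0.30/0.09) = 0.52109
D(P‖Q) = 1.7747 bits.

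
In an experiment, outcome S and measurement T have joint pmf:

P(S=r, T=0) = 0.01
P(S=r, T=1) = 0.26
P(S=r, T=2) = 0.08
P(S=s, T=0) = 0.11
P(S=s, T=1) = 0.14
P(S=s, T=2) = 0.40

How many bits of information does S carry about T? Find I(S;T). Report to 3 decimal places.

Marginals: p(S) = (0.3500, 0.6500), p(T) = (0.1200, 0.4000, 0.4800).
I(S;T) = H(S) + H(T) − H(S,T).
H(S) = 0.9341, H(T) = 1.4041, H(S,T) = 2.1394.
I(S;T) = 0.9341 + 1.4041 − 2.1394 = 0.199 bits.

0.199 bits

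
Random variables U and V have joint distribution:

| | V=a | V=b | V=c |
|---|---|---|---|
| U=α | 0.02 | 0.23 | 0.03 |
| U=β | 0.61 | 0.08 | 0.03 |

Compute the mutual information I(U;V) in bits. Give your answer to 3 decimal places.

Marginals: p(U) = (0.2800, 0.7200), p(V) = (0.6300, 0.3100, 0.0600).
I(U;V) = Σ p(x,y)·log₂[p(x,y)/(p(x)p(y))].
  (α,a): 0.02·log₂(0.1134) = -0.0628
  (α,b): 0.23·log₂(2.6498) = 0.3233
  (α,c): 0.03·log₂(1.7857) = 0.0251
  (β,a): 0.61·log₂(1.3448) = 0.2607
  (β,b): 0.08·log₂(0.3584) = -0.1184
  (β,c): 0.03·log₂(0.6944) = -0.0158
Sum = 0.412 bits.

0.412 bits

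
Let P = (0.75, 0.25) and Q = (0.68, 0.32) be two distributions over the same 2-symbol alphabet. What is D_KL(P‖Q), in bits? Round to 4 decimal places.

0.0170 bits

D(P‖Q) = Σ p·log₂(p/q).
  0.75·log₂(0.75/0.68) = 0.10602
  0.25·log₂(0.25/0.32) = -0.08904
D(P‖Q) = 0.0170 bits.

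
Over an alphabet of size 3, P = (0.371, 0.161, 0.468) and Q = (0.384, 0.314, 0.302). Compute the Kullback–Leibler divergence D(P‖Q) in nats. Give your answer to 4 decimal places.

0.0847 nats

D(P‖Q) = Σ p·ln(p/q).
  0.371·ln(0.371/0.384) = -0.01278
  0.161·ln(0.161/0.314) = -0.10755
  0.468·ln(0.468/0.302) = 0.20500
D(P‖Q) = 0.0847 nats.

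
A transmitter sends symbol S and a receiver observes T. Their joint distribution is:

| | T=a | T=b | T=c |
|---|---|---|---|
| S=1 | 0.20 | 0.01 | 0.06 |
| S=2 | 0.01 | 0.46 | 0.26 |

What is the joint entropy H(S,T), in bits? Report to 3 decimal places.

1.861 bits

H(S,T) = −Σ p(x,y)·log₂ p(x,y) over all 6 cells.
  cell (1,a): −0.20·log₂0.20 = 0.4644
  cell (1,b): −0.01·log₂0.01 = 0.0664
  cell (1,c): −0.06·log₂0.06 = 0.2435
  cell (2,a): −0.01·log₂0.01 = 0.0664
  cell (2,b): −0.46·log₂0.46 = 0.5153
  cell (2,c): −0.26·log₂0.26 = 0.5053
Sum = 1.861 bits.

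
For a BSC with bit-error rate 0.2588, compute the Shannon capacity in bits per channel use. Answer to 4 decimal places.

Binary symmetric channel: C = 1 − h₂(ε) where h₂ is the binary entropy function.
h₂(0.2588) = −0.2588·log₂0.2588 − 0.7412·log₂0.7412 = 0.8249.
C = 1 − 0.8249 = 0.1751 bits per channel use.

0.1751 bits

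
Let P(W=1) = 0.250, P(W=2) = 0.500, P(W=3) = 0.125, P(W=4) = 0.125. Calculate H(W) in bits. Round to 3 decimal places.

1.750 bits

H(W) = −Σ p·log₂ p.
  −(0.250)·log₂(0.250) = 0.5000
  −(0.500)·log₂(0.500) = 0.5000
  −(0.125)·log₂(0.125) = 0.3750
  −(0.125)·log₂(0.125) = 0.3750
Sum: 0.5000 + 0.5000 + 0.3750 + 0.3750 = 1.750 bits.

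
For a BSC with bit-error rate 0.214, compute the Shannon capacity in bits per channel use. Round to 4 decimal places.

Binary symmetric channel: C = 1 − h₂(ε) where h₂ is the binary entropy function.
h₂(0.214) = −0.214·log₂0.214 − 0.786·log₂0.786 = 0.7491.
C = 1 − 0.7491 = 0.2509 bits per channel use.

0.2509 bits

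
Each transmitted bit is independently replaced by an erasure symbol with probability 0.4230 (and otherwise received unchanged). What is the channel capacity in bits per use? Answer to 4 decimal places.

0.5770 bits

Binary erasure channel: capacity C = 1 − ε.
C = 1 − 0.4230 = 0.5770 bits per channel use.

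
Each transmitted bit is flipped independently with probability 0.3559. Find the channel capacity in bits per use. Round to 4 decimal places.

0.0608 bits

Binary symmetric channel: C = 1 − h₂(ε) where h₂ is the binary entropy function.
h₂(0.3559) = −0.3559·log₂0.3559 − 0.6441·log₂0.6441 = 0.9392.
C = 1 − 0.9392 = 0.0608 bits per channel use.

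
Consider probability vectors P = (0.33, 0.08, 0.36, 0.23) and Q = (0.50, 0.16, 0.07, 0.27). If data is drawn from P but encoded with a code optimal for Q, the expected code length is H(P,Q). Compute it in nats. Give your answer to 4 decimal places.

1.6338 nats

H(P,Q) = −Σ p·ln q.
  −0.33·ln(0.50) = 0.22874
  −0.08·ln(0.16) = 0.14661
  −0.36·ln(0.07) = 0.95733
  −0.23·ln(0.27) = 0.30115
H(P,Q) = 1.6338 nats.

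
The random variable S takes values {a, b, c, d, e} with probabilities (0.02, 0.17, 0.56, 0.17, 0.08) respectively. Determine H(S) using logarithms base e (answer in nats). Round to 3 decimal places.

1.207 nats

H(S) = −Σ p·ln p.
  −(0.02)·ln(0.02) = 0.0782
  −(0.17)·ln(0.17) = 0.3012
  −(0.56)·ln(0.56) = 0.3247
  −(0.17)·ln(0.17) = 0.3012
  −(0.08)·ln(0.08) = 0.2021
Sum: 0.0782 + 0.3012 + 0.3247 + 0.3012 + 0.2021 = 1.207 nats.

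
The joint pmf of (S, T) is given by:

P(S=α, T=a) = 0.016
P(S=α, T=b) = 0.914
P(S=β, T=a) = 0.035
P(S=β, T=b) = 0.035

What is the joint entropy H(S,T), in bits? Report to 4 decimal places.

H(S,T) = −Σ p(x,y)·log₂ p(x,y) over all 4 cells.
  cell (α,a): −0.016·log₂0.016 = 0.09545
  cell (α,b): −0.914·log₂0.914 = 0.11858
  cell (β,a): −0.035·log₂0.035 = 0.16928
  cell (β,b): −0.035·log₂0.035 = 0.16928
Sum = 0.5526 bits.

0.5526 bits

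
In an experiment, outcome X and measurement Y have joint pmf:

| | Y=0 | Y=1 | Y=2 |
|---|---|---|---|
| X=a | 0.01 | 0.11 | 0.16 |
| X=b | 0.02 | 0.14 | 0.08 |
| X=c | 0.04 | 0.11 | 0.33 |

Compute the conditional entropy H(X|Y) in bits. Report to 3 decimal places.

1.444 bits

Chain rule: H(X|Y) = H(X,Y) − H(Y).
Marginals: p(X) = (0.2800, 0.2400, 0.4800), p(Y) = (0.0700, 0.3600, 0.5700).
H(X,Y) = 2.7051 bits; H(Y) = 1.2614 bits.
H(X|Y) = 2.7051 − 1.2614 = 1.444 bits.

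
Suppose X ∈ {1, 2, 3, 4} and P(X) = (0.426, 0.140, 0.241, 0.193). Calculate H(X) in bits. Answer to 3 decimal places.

H(X) = −Σ p·log₂ p.
  −(0.426)·log₂(0.426) = 0.5244
  −(0.140)·log₂(0.140) = 0.3971
  −(0.241)·log₂(0.241) = 0.4947
  −(0.193)·log₂(0.193) = 0.4581
Sum: 0.5244 + 0.3971 + 0.4947 + 0.4581 = 1.874 bits.

1.874 bits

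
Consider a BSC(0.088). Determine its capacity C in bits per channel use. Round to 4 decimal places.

0.5702 bits

Binary symmetric channel: C = 1 − h₂(ε) where h₂ is the binary entropy function.
h₂(0.088) = −0.088·log₂0.088 − 0.912·log₂0.912 = 0.4298.
C = 1 − 0.4298 = 0.5702 bits per channel use.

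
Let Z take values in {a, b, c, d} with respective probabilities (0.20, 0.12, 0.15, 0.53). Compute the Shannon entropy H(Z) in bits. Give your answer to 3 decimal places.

1.727 bits

H(Z) = −Σ p·log₂ p.
  −(0.20)·log₂(0.20) = 0.4644
  −(0.12)·log₂(0.12) = 0.3671
  −(0.15)·log₂(0.15) = 0.4105
  −(0.53)·log₂(0.53) = 0.4854
Sum: 0.4644 + 0.3671 + 0.4105 + 0.4854 = 1.727 bits.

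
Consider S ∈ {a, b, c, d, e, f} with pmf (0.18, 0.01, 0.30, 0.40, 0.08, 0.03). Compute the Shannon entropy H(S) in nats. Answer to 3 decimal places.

H(S) = −Σ p·ln p.
  −(0.18)·ln(0.18) = 0.3087
  −(0.01)·ln(0.01) = 0.0461
  −(0.30)·ln(0.30) = 0.3612
  −(0.40)·ln(0.40) = 0.3665
  −(0.08)·ln(0.08) = 0.2021
  −(0.03)·ln(0.03) = 0.1052
Sum: 0.3087 + 0.0461 + 0.3612 + 0.3665 + 0.2021 + 0.1052 = 1.390 nats.

1.390 nats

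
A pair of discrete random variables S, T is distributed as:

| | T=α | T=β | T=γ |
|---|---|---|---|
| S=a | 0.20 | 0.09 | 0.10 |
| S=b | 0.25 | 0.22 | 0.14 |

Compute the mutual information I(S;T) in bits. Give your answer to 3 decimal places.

Marginals: p(S) = (0.3900, 0.6100), p(T) = (0.4500, 0.3100, 0.2400).
I(S;T) = Σ p(x,y)·log₂[p(x,y)/(p(x)p(y))].
  (a,α): 0.20·log₂(1.1396) = 0.0377
  (a,β): 0.09·log₂(0.7444) = -0.0383
  (a,γ): 0.10·log₂(1.0684) = 0.0095
  (b,α): 0.25·log₂(0.9107) = -0.0337
  (b,β): 0.22·log₂(1.1634) = 0.0480
  (b,γ): 0.14·log₂(0.9563) = -0.0090
Sum = 0.014 bits.

0.014 bits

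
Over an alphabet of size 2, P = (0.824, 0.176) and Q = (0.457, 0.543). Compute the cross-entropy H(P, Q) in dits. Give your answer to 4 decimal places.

0.3269 dits

H(P,Q) = −Σ p·log₁₀ q.
  −0.824·log₁₀(0.457) = 0.28023
  −0.176·log₁₀(0.543) = 0.04668
H(P,Q) = 0.3269 dits.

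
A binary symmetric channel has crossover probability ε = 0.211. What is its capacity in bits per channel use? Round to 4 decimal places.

0.2566 bits

Binary symmetric channel: C = 1 − h₂(ε) where h₂ is the binary entropy function.
h₂(0.211) = −0.211·log₂0.211 − 0.789·log₂0.789 = 0.7434.
C = 1 − 0.7434 = 0.2566 bits per channel use.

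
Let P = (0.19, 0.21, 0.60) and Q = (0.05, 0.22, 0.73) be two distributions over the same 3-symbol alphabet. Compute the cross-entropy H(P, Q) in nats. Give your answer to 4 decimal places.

1.0760 nats

H(P,Q) = −Σ p·ln q.
  −0.19·ln(0.05) = 0.56919
  −0.21·ln(0.22) = 0.31797
  −0.60·ln(0.73) = 0.18883
H(P,Q) = 1.0760 nats.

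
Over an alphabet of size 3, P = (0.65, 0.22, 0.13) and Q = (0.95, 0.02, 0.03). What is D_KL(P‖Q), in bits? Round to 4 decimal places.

D(P‖Q) = Σ p·log₂(p/q).
  0.65·log₂(0.65/0.95) = -0.35587
  0.22·log₂(0.22/0.02) = 0.76107
  0.13·log₂(0.13/0.03) = 0.27501
D(P‖Q) = 0.6802 bits.

0.6802 bits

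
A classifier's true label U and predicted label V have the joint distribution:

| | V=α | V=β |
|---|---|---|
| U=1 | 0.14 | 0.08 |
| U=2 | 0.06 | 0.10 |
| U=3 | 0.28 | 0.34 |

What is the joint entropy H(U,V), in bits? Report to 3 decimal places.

H(U,V) = −Σ p(x,y)·log₂ p(x,y) over all 6 cells.
  cell (1,α): −0.14·log₂0.14 = 0.3971
  cell (1,β): −0.08·log₂0.08 = 0.2915
  cell (2,α): −0.06·log₂0.06 = 0.2435
  cell (2,β): −0.10·log₂0.10 = 0.3322
  cell (3,α): −0.28·log₂0.28 = 0.5142
  cell (3,β): −0.34·log₂0.34 = 0.5292
Sum = 2.308 bits.

2.308 bits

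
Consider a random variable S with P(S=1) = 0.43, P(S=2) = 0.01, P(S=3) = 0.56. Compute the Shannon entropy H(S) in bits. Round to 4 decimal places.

1.0584 bits

H(S) = −Σ p·log₂ p.
  −(0.43)·log₂(0.43) = 0.52356
  −(0.01)·log₂(0.01) = 0.06644
  −(0.56)·log₂(0.56) = 0.46844
Sum: 0.52356 + 0.06644 + 0.46844 = 1.0584 bits.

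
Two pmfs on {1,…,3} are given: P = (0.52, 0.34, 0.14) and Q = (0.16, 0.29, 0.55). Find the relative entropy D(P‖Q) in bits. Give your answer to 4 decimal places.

D(P‖Q) = Σ p·log₂(p/q).
  0.52·log₂(0.52/0.16) = 0.88423
  0.34·log₂(0.34/0.29) = 0.07802
  0.14·log₂(0.14/0.55) = -0.27636
D(P‖Q) = 0.6859 bits.

0.6859 bits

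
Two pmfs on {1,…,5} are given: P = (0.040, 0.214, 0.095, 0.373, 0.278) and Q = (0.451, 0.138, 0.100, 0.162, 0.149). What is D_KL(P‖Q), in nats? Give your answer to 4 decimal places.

D(P‖Q) = Σ p·ln(p/q).
  0.040·ln(0.040/0.451) = -0.09690
  0.214·ln(0.214/0.138) = 0.09389
  0.095·ln(0.095/0.100) = -0.00487
  0.373·ln(0.373/0.162) = 0.31108
  0.278·ln(0.278/0.149) = 0.17338
D(P‖Q) = 0.4766 nats.

0.4766 nats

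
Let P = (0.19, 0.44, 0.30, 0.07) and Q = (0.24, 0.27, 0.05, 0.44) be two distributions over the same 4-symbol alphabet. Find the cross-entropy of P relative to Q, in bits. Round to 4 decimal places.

2.6018 bits

H(P,Q) = −Σ p·log₂ q.
  −0.19·log₂(0.24) = 0.39119
  −0.44·log₂(0.27) = 0.83115
  −0.30·log₂(0.05) = 1.29658
  −0.07·log₂(0.44) = 0.08291
H(P,Q) = 2.6018 bits.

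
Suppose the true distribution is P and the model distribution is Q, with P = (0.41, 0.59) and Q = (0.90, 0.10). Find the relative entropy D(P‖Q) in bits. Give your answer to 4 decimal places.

D(P‖Q) = Σ p·log₂(p/q).
  0.41·log₂(0.41/0.90) = -0.46506
  0.59·log₂(0.59/0.10) = 1.51082
D(P‖Q) = 1.0458 bits.

1.0458 bits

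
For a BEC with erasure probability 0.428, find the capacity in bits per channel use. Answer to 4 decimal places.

Binary erasure channel: capacity C = 1 − ε.
C = 1 − 0.428 = 0.5720 bits per channel use.

0.5720 bits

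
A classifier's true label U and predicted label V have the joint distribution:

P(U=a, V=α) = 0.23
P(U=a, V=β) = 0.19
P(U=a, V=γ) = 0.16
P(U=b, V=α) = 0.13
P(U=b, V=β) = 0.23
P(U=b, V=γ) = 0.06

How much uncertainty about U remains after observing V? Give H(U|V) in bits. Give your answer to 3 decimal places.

Marginals: p(U) = (0.5800, 0.4200), p(V) = (0.3600, 0.4200, 0.2200).
H(U|V) = Σ p(V) · H(U|V=·).
  V=α: p=0.3600, H(U|V=α) = 0.9436
  V=β: p=0.4200, H(U|V=β) = 0.9934
  V=γ: p=0.2200, H(U|V=γ) = 0.8454
Weighted sum = 0.943 bits.

0.943 bits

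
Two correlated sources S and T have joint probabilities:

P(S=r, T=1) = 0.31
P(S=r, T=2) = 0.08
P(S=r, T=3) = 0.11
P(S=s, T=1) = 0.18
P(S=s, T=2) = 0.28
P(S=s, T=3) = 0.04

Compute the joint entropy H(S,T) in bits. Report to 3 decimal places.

H(S,T) = −Σ p(x,y)·log₂ p(x,y) over all 6 cells.
  cell (r,1): −0.31·log₂0.31 = 0.5238
  cell (r,2): −0.08·log₂0.08 = 0.2915
  cell (r,3): −0.11·log₂0.11 = 0.3503
  cell (s,1): −0.18·log₂0.18 = 0.4453
  cell (s,2): −0.28·log₂0.28 = 0.5142
  cell (s,3): −0.04·log₂0.04 = 0.1858
Sum = 2.311 bits.

2.311 bits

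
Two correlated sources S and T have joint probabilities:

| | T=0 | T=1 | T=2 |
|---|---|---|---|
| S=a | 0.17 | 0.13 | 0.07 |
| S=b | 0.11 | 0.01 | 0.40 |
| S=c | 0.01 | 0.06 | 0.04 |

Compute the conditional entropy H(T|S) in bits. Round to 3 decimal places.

Chain rule: H(T|S) = H(S,T) − H(S).
Marginals: p(S) = (0.3700, 0.5200, 0.1100), p(T) = (0.2900, 0.2000, 0.5100).
H(S,T) = 2.5270 bits; H(S) = 1.3716 bits.
H(T|S) = 2.5270 − 1.3716 = 1.155 bits.

1.155 bits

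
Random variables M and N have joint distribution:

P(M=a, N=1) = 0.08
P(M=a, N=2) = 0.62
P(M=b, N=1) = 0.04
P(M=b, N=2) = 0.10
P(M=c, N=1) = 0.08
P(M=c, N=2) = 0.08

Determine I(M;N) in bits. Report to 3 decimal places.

0.082 bits

Marginals: p(M) = (0.7000, 0.1400, 0.1600), p(N) = (0.2000, 0.8000).
I(M;N) = H(M) + H(N) − H(M,N).
H(M) = 1.1803, H(N) = 0.7219, H(M,N) = 1.8201.
I(M;N) = 1.1803 + 0.7219 − 1.8201 = 0.082 bits.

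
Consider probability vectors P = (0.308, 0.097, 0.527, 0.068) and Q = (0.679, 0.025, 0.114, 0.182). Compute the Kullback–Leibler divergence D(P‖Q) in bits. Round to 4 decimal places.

D(P‖Q) = Σ p·log₂(p/q).
  0.308·log₂(0.308/0.679) = -0.35127
  0.097·log₂(0.097/0.025) = 0.18974
  0.527·log₂(0.527/0.114) = 1.16402
  0.068·log₂(0.068/0.182) = -0.09658
D(P‖Q) = 0.9059 bits.

0.9059 bits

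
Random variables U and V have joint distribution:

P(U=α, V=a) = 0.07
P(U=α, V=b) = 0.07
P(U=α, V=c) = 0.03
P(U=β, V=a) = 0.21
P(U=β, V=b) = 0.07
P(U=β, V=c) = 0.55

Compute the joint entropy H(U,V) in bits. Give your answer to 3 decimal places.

H(U,V) = −Σ p(x,y)·log₂ p(x,y) over all 6 cells.
  cell (α,a): −0.07·log₂0.07 = 0.2686
  cell (α,b): −0.07·log₂0.07 = 0.2686
  cell (α,c): −0.03·log₂0.03 = 0.1518
  cell (β,a): −0.21·log₂0.21 = 0.4728
  cell (β,b): −0.07·log₂0.07 = 0.2686
  cell (β,c): −0.55·log₂0.55 = 0.4744
Sum = 1.905 bits.

1.905 bits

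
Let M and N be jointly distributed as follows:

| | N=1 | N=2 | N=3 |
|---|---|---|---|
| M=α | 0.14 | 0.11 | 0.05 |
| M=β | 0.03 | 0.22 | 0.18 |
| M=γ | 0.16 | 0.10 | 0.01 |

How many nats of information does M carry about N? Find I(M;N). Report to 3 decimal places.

0.165 nats

Marginals: p(M) = (0.3000, 0.4300, 0.2700), p(N) = (0.3300, 0.4300, 0.2400).
I(M;N) = Σ p(x,y)·ln[p(x,y)/(p(x)p(y))].
  (α,1): 0.14·ln(1.4141) = 0.0485
  (α,2): 0.11·ln(0.8527) = -0.0175
  (α,3): 0.05·ln(0.6944) = -0.0182
  (β,1): 0.03·ln(0.2114) = -0.0466
  (β,2): 0.22·ln(1.1898) = 0.0382
  (β,3): 0.18·ln(1.7442) = 0.1001
  (γ,1): 0.16·ln(1.7957) = 0.0937
  (γ,2): 0.10·ln(0.8613) = -0.0149
  (γ,3): 0.01·ln(0.1543) = -0.0187
Sum = 0.165 nats.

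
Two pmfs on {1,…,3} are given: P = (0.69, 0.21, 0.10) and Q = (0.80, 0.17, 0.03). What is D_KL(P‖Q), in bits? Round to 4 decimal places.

0.0905 bits

D(P‖Q) = Σ p·log₂(p/q).
  0.69·log₂(0.69/0.80) = -0.14725
  0.21·log₂(0.21/0.17) = 0.06402
  0.10·log₂(0.10/0.03) = 0.17370
D(P‖Q) = 0.0905 bits.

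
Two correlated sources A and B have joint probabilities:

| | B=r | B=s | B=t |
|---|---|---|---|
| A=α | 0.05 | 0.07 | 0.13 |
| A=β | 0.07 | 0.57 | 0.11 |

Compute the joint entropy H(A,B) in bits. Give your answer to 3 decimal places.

H(A,B) = −Σ p(x,y)·log₂ p(x,y) over all 6 cells.
  cell (α,r): −0.05·log₂0.05 = 0.2161
  cell (α,s): −0.07·log₂0.07 = 0.2686
  cell (α,t): −0.13·log₂0.13 = 0.3826
  cell (β,r): −0.07·log₂0.07 = 0.2686
  cell (β,s): −0.57·log₂0.57 = 0.4623
  cell (β,t): −0.11·log₂0.11 = 0.3503
Sum = 1.948 bits.

1.948 bits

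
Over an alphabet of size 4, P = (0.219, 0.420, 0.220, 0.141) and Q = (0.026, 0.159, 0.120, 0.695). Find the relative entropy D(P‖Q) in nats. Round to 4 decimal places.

0.7831 nats

D(P‖Q) = Σ p·ln(p/q).
  0.219·ln(0.219/0.026) = 0.46668
  0.420·ln(0.420/0.159) = 0.40797
  0.220·ln(0.220/0.120) = 0.13335
  0.141·ln(0.141/0.695) = -0.22492
D(P‖Q) = 0.7831 nats.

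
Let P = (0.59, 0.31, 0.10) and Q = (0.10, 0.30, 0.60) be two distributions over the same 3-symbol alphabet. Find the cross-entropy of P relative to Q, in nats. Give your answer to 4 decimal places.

H(P,Q) = −Σ p·ln q.
  −0.59·ln(0.10) = 1.35853
  −0.31·ln(0.30) = 0.37323
  −0.10·ln(0.60) = 0.05108
H(P,Q) = 1.7828 nats.

1.7828 nats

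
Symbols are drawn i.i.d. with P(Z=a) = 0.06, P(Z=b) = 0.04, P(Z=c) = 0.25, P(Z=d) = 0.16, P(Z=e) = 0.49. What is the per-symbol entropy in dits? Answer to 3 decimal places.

0.559 dits

H(Z) = −Σ p·log₁₀ p.
  −(0.06)·log₁₀(0.06) = 0.0733
  −(0.04)·log₁₀(0.04) = 0.0559
  −(0.25)·log₁₀(0.25) = 0.1505
  −(0.16)·log₁₀(0.16) = 0.1273
  −(0.49)·log₁₀(0.49) = 0.1518
Sum: 0.0733 + 0.0559 + 0.1505 + 0.1273 + 0.1518 = 0.559 dits.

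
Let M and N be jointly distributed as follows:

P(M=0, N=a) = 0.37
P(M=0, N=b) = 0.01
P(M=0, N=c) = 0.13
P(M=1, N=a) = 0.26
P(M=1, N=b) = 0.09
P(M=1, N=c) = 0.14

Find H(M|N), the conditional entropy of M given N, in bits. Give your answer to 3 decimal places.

Chain rule: H(M|N) = H(M,N) − H(N).
Marginals: p(M) = (0.5100, 0.4900), p(N) = (0.6300, 0.1000, 0.2700).
H(M,N) = 2.1949 bits; H(N) = 1.2622 bits.
H(M|N) = 2.1949 − 1.2622 = 0.933 bits.

0.933 bits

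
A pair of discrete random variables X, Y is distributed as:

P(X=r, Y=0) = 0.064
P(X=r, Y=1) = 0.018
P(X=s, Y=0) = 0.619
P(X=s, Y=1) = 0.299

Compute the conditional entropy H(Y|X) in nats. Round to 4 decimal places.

Marginals: p(X) = (0.0820, 0.9180), p(Y) = (0.6830, 0.3170).
H(Y|X) = Σ p(X) · H(Y|X=·).
  X=r: p=0.0820, H(Y|X=r) = 0.5263
  X=s: p=0.9180, H(Y|X=s) = 0.6311
Weighted sum = 0.6225 nats.

0.6225 nats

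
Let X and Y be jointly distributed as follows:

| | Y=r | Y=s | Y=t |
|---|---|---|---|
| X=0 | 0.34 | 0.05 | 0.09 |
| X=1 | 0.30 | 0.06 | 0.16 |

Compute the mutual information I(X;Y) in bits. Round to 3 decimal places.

0.016 bits

Marginals: p(X) = (0.4800, 0.5200), p(Y) = (0.6400, 0.1100, 0.2500).
I(X;Y) = Σ p(x,y)·log₂[p(x,y)/(p(x)p(y))].
  (0,r): 0.34·log₂(1.1068) = 0.0498
  (0,s): 0.05·log₂(0.9470) = -0.0039
  (0,t): 0.09·log₂(0.7500) = -0.0374
  (1,r): 0.30·log₂(0.9014) = -0.0449
  (1,s): 0.06·log₂(1.0490) = 0.0041
  (1,t): 0.16·log₂(1.2308) = 0.0479
Sum = 0.016 bits.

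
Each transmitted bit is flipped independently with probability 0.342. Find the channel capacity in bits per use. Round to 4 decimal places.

0.0733 bits

Binary symmetric channel: C = 1 − h₂(ε) where h₂ is the binary entropy function.
h₂(0.342) = −0.342·log₂0.342 − 0.658·log₂0.658 = 0.9267.
C = 1 − 0.9267 = 0.0733 bits per channel use.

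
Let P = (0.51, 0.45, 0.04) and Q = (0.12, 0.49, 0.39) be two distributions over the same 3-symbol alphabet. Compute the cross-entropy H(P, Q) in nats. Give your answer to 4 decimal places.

H(P,Q) = −Σ p·ln q.
  −0.51·ln(0.12) = 1.08133
  −0.45·ln(0.49) = 0.32101
  −0.04·ln(0.39) = 0.03766
H(P,Q) = 1.4400 nats.

1.4400 nats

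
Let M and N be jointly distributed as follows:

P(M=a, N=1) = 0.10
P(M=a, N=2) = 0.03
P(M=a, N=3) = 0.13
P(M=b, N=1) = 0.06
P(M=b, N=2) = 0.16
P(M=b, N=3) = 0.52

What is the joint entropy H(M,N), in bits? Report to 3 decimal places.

2.024 bits

H(M,N) = −Σ p(x,y)·log₂ p(x,y) over all 6 cells.
  cell (a,1): −0.10·log₂0.10 = 0.3322
  cell (a,2): −0.03·log₂0.03 = 0.1518
  cell (a,3): −0.13·log₂0.13 = 0.3826
  cell (b,1): −0.06·log₂0.06 = 0.2435
  cell (b,2): −0.16·log₂0.16 = 0.4230
  cell (b,3): −0.52·log₂0.52 = 0.4906
Sum = 2.024 bits.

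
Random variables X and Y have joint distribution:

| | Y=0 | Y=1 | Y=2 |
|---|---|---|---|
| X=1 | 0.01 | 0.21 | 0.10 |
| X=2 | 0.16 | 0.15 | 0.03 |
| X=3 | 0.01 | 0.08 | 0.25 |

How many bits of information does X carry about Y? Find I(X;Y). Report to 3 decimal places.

Marginals: p(X) = (0.3200, 0.3400, 0.3400), p(Y) = (0.1800, 0.4400, 0.3800).
I(X;Y) = H(X) + H(Y) − H(X,Y).
H(X) = 1.5844, H(Y) = 1.4969, H(X,Y) = 2.7147.
I(X;Y) = 1.5844 + 1.4969 − 2.7147 = 0.367 bits.

0.367 bits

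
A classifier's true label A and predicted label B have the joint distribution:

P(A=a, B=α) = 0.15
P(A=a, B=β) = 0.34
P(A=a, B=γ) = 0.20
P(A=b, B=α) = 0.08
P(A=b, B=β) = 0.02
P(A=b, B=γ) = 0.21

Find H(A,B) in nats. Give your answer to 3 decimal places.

1.581 nats

H(A,B) = −Σ p(x,y)·ln p(x,y) over all 6 cells.
  cell (a,α): −0.15·ln0.15 = 0.2846
  cell (a,β): −0.34·ln0.34 = 0.3668
  cell (a,γ): −0.20·ln0.20 = 0.3219
  cell (b,α): −0.08·ln0.08 = 0.2021
  cell (b,β): −0.02·ln0.02 = 0.0782
  cell (b,γ): −0.21·ln0.21 = 0.3277
Sum = 1.581 nats.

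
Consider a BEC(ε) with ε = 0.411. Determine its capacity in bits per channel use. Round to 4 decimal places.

0.5890 bits

Binary erasure channel: capacity C = 1 − ε.
C = 1 − 0.411 = 0.5890 bits per channel use.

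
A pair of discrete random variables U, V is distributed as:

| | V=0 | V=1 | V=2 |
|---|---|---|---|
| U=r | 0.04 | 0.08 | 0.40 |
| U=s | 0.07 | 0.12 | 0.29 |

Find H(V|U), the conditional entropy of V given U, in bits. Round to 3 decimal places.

1.161 bits

Chain rule: H(V|U) = H(U,V) − H(U).
Marginals: p(U) = (0.5200, 0.4800), p(V) = (0.1100, 0.2000, 0.6900).
H(U,V) = 2.1596 bits; H(U) = 0.9988 bits.
H(V|U) = 2.1596 − 0.9988 = 1.161 bits.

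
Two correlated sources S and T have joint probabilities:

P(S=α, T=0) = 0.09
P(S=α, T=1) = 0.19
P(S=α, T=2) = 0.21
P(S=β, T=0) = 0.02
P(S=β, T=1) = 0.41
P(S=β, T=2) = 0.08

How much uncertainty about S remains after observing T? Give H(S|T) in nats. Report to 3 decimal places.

0.598 nats

Chain rule: H(S|T) = H(S,T) − H(T).
Marginals: p(S) = (0.4900, 0.5100), p(T) = (0.1100, 0.6000, 0.2900).
H(S,T) = 1.5058 nats; H(T) = 0.9083 nats.
H(S|T) = 1.5058 − 0.9083 = 0.598 nats.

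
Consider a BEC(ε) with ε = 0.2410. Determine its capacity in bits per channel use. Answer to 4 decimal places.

Binary erasure channel: capacity C = 1 − ε.
C = 1 − 0.2410 = 0.7590 bits per channel use.

0.7590 bits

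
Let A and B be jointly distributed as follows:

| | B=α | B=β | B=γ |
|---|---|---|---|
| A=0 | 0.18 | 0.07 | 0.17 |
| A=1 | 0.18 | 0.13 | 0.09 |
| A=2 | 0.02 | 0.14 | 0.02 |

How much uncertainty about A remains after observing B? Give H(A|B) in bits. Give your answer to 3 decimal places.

1.338 bits

Marginals: p(A) = (0.4200, 0.4000, 0.1800), p(B) = (0.3800, 0.3400, 0.2800).
H(A|B) = Σ p(B) · H(A|B=·).
  B=α: p=0.3800, H(A|B=α) = 1.2448
  B=β: p=0.3400, H(A|B=β) = 1.5269
  B=γ: p=0.2800, H(A|B=γ) = 1.2353
Weighted sum = 1.338 bits.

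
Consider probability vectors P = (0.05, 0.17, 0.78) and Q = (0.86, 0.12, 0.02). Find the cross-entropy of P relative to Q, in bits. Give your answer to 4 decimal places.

H(P,Q) = −Σ p·log₂ q.
  −0.05·log₂(0.86) = 0.01088
  −0.17·log₂(0.12) = 0.52001
  −0.78·log₂(0.02) = 4.40221
H(P,Q) = 4.9331 bits.

4.9331 bits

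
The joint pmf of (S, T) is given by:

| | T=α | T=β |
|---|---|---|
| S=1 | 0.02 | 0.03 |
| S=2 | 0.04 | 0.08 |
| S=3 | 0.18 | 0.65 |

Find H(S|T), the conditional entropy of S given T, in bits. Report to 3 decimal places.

0.796 bits

Marginals: p(S) = (0.0500, 0.1200, 0.8300), p(T) = (0.2400, 0.7600).
H(S|T) = Σ p(T) · H(S|T=·).
  T=α: p=0.2400, H(S|T=α) = 1.0409
  T=β: p=0.7600, H(S|T=β) = 0.7189
Weighted sum = 0.796 bits.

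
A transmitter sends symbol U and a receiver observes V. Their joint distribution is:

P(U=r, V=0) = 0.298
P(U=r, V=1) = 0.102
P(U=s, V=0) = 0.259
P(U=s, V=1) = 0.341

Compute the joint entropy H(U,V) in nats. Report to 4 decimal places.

1.3104 nats

H(U,V) = −Σ p(x,y)·ln p(x,y) over all 4 cells.
  cell (r,0): −0.298·ln0.298 = 0.36078
  cell (r,1): −0.102·ln0.102 = 0.23284
  cell (s,0): −0.259·ln0.259 = 0.34989
  cell (s,1): −0.341·ln0.341 = 0.36687
Sum = 1.3104 nats.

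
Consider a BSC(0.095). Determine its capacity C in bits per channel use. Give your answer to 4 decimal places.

Binary symmetric channel: C = 1 − h₂(ε) where h₂ is the binary entropy function.
h₂(0.095) = −0.095·log₂0.095 − 0.905·log₂0.905 = 0.4529.
C = 1 − 0.4529 = 0.5471 bits per channel use.

0.5471 bits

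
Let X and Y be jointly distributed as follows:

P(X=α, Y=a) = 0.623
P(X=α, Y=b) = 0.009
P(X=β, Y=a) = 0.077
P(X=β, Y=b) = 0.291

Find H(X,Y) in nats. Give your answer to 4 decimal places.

0.8938 nats

H(X,Y) = −Σ p(x,y)·ln p(x,y) over all 4 cells.
  cell (α,a): −0.623·ln0.623 = 0.29481
  cell (α,b): −0.009·ln0.009 = 0.04239
  cell (β,a): −0.077·ln0.077 = 0.19742
  cell (β,b): −0.291·ln0.291 = 0.35922
Sum = 0.8938 nats.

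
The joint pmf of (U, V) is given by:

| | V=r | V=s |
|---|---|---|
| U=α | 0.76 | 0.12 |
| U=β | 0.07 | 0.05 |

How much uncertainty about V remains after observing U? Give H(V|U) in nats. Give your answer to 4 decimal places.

0.4320 nats

Chain rule: H(V|U) = H(U,V) − H(U).
Marginals: p(U) = (0.8800, 0.1200), p(V) = (0.8300, 0.1700).
H(U,V) = 0.7989 nats; H(U) = 0.3669 nats.
H(V|U) = 0.7989 − 0.3669 = 0.4320 nats.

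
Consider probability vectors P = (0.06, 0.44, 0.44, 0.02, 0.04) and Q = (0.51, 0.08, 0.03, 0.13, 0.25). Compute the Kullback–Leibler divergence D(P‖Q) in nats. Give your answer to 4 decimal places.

D(P‖Q) = Σ p·ln(p/q).
  0.06·ln(0.06/0.51) = -0.12840
  0.44·ln(0.44/0.08) = 0.75009
  0.44·ln(0.44/0.03) = 1.18165
  0.02·ln(0.02/0.13) = -0.03744
  0.04·ln(0.04/0.25) = -0.07330
D(P‖Q) = 1.6926 nats.

1.6926 nats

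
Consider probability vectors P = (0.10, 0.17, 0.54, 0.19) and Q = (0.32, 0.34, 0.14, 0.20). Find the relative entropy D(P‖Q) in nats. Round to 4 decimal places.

D(P‖Q) = Σ p·ln(p/q).
  0.10·ln(0.10/0.32) = -0.11632
  0.17·ln(0.17/0.34) = -0.11784
  0.54·ln(0.54/0.14) = 0.72896
  0.19·ln(0.19/0.20) = -0.00975
D(P‖Q) = 0.4851 nats.

0.4851 nats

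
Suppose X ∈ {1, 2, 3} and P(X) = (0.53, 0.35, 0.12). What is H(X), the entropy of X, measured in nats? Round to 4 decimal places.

H(X) = −Σ p·ln p.
  −(0.53)·ln(0.53) = 0.33649
  −(0.35)·ln(0.35) = 0.36744
  −(0.12)·ln(0.12) = 0.25443
Sum: 0.33649 + 0.36744 + 0.25443 = 0.9584 nats.

0.9584 nats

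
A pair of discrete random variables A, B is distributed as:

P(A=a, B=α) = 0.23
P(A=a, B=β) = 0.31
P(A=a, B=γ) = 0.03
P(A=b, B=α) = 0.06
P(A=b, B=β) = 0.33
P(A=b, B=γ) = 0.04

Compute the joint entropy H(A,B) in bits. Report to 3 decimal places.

H(A,B) = −Σ p(x,y)·log₂ p(x,y) over all 6 cells.
  cell (a,α): −0.23·log₂0.23 = 0.4877
  cell (a,β): −0.31·log₂0.31 = 0.5238
  cell (a,γ): −0.03·log₂0.03 = 0.1518
  cell (b,α): −0.06·log₂0.06 = 0.2435
  cell (b,β): −0.33·log₂0.33 = 0.5278
  cell (b,γ): −0.04·log₂0.04 = 0.1858
Sum = 2.120 bits.

2.120 bits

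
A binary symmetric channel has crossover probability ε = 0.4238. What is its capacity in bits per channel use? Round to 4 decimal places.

Binary symmetric channel: C = 1 − h₂(ε) where h₂ is the binary entropy function.
h₂(0.4238) = −0.4238·log₂0.4238 − 0.5762·log₂0.5762 = 0.9832.
C = 1 − 0.9832 = 0.0168 bits per channel use.

0.0168 bits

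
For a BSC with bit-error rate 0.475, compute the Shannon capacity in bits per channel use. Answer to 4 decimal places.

0.0018 bits

Binary symmetric channel: C = 1 − h₂(ε) where h₂ is the binary entropy function.
h₂(0.475) = −0.475·log₂0.475 − 0.525·log₂0.525 = 0.9982.
C = 1 − 0.9982 = 0.0018 bits per channel use.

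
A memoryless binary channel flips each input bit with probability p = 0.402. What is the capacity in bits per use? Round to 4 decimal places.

Binary symmetric channel: C = 1 − h₂(ε) where h₂ is the binary entropy function.
h₂(0.402) = −0.402·log₂0.402 − 0.598·log₂0.598 = 0.9721.
C = 1 − 0.9721 = 0.0279 bits per channel use.

0.0279 bits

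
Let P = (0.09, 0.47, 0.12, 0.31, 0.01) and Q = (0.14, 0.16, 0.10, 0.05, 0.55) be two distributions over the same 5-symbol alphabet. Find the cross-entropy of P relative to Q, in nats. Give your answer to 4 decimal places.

2.2492 nats

H(P,Q) = −Σ p·ln q.
  −0.09·ln(0.14) = 0.17695
  −0.47·ln(0.16) = 0.86131
  −0.12·ln(0.10) = 0.27631
  −0.31·ln(0.05) = 0.92868
  −0.01·ln(0.55) = 0.00598
H(P,Q) = 2.2492 nats.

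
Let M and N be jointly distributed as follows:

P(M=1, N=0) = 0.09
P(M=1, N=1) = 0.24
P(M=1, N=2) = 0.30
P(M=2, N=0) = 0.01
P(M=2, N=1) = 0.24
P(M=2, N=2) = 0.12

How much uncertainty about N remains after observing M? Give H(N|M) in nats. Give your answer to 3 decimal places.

Chain rule: H(N|M) = H(M,N) − H(M).
Marginals: p(M) = (0.6300, 0.3700), p(N) = (0.1000, 0.4800, 0.4200).
H(M,N) = 1.5634 nats; H(M) = 0.6590 nats.
H(N|M) = 1.5634 − 0.6590 = 0.904 nats.

0.904 nats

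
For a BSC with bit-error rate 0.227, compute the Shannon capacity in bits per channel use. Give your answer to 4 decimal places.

0.2273 bits

Binary symmetric channel: C = 1 − h₂(ε) where h₂ is the binary entropy function.
h₂(0.227) = −0.227·log₂0.227 − 0.773·log₂0.773 = 0.7727.
C = 1 − 0.7727 = 0.2273 bits per channel use.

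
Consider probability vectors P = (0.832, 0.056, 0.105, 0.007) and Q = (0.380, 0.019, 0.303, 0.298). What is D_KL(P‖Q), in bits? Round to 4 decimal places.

D(P‖Q) = Σ p·log₂(p/q).
  0.832·log₂(0.832/0.380) = 0.94065
  0.056·log₂(0.056/0.019) = 0.08733
  0.105·log₂(0.105/0.303) = -0.16054
  0.007·log₂(0.007/0.298) = -0.03788
D(P‖Q) = 0.8296 bits.

0.8296 bits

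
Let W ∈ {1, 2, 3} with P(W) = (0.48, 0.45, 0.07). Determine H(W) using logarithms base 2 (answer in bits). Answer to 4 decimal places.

H(W) = −Σ p·log₂ p.
  −(0.48)·log₂(0.48) = 0.50827
  −(0.45)·log₂(0.45) = 0.51840
  −(0.07)·log₂(0.07) = 0.26856
Sum: 0.50827 + 0.51840 + 0.26856 = 1.2952 bits.

1.2952 bits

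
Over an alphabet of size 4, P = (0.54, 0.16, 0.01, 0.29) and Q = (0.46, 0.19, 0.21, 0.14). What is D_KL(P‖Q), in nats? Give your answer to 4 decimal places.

0.2398 nats

D(P‖Q) = Σ p·ln(p/q).
  0.54·ln(0.54/0.46) = 0.08659
  0.16·ln(0.16/0.19) = -0.02750
  0.01·ln(0.01/0.21) = -0.03045
  0.29·ln(0.29/0.14) = 0.21119
D(P‖Q) = 0.2398 nats.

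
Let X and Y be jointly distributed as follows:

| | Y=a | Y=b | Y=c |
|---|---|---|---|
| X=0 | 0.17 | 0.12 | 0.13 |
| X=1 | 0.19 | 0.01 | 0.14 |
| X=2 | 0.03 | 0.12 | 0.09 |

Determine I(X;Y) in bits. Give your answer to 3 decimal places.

0.175 bits

Marginals: p(X) = (0.4200, 0.3400, 0.2400), p(Y) = (0.3900, 0.2500, 0.3600).
I(X;Y) = H(X) + H(Y) − H(X,Y).
H(X) = 1.5490, H(Y) = 1.5604, H(X,Y) = 2.9346.
I(X;Y) = 1.5490 + 1.5604 − 2.9346 = 0.175 bits.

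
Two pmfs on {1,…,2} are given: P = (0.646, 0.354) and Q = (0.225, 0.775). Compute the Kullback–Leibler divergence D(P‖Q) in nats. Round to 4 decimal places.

0.4040 nats

D(P‖Q) = Σ p·ln(p/q).
  0.646·ln(0.646/0.225) = 0.68134
  0.354·ln(0.354/0.775) = -0.27738
D(P‖Q) = 0.4040 nats.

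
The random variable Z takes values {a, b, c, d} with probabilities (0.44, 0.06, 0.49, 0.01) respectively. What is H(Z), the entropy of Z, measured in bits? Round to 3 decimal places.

H(Z) = −Σ p·log₂ p.
  −(0.44)·log₂(0.44) = 0.5211
  −(0.06)·log₂(0.06) = 0.2435
  −(0.49)·log₂(0.49) = 0.5043
  −(0.01)·log₂(0.01) = 0.0664
Sum: 0.5211 + 0.2435 + 0.5043 + 0.0664 = 1.335 bits.

1.335 bits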